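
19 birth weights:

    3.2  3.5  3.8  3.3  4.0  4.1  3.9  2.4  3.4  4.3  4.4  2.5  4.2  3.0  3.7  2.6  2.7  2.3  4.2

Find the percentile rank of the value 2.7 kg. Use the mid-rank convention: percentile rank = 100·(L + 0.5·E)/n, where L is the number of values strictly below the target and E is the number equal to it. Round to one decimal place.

23.7

Sorted: 2.3, 2.4, 2.5, 2.6, 2.7, 3.0, 3.2, 3.3, 3.4, 3.5, 3.7, 3.8, 3.9, 4.0, 4.1, 4.2, 4.2, 4.3, 4.4.
Count below 2.7: L = 4; count equal: E = 1; n = 19.
Percentile rank = 100·(4 + 0.5·1)/19 = 100·4.5/19 = 23.68.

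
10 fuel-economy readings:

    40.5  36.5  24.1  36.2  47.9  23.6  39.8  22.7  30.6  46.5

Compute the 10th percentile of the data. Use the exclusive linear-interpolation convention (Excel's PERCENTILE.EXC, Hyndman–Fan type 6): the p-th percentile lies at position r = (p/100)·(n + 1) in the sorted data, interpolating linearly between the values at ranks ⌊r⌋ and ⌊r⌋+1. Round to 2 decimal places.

Sorted: 22.7, 23.6, 24.1, 30.6, 36.2, 36.5, 39.8, 40.5, 46.5, 47.9.
n = 10.
r = (10/100)·(10 + 1) = 1.1.
Rank 1 is 22.7 and rank 2 is 23.6.
Interpolate: 22.7 + 0.1·(23.6 − 22.7) = 22.7 + 0.1·0.9 = 22.79.

22.79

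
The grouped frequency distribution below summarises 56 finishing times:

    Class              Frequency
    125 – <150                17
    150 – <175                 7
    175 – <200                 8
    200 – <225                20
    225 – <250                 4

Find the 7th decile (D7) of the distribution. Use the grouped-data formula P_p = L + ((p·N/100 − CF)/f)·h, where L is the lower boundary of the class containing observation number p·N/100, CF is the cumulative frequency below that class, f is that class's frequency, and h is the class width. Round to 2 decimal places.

N = 56; target position k = 70/100 · 56 = 39.2.
Cumulative frequencies: 17, 24, 32, 52, 56.
Observation 39.2 falls in the class 200 – <225.
L = 200, CF = 32, f = 20, h = 25.
P70 = 200 + ((39.2 − 32)/20)·25 = 200 + 9 = 209.

209.00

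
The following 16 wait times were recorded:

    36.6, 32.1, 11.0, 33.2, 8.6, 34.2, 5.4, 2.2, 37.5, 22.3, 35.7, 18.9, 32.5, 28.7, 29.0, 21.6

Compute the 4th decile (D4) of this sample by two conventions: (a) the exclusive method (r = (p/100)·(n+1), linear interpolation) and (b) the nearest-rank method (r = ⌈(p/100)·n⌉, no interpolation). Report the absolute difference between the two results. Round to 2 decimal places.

0.14

Sorted: 2.2, 5.4, 8.6, 11.0, 18.9, 21.6, 22.3, 28.7, 29.0, 32.1, 32.5, 33.2, 34.2, 35.7, 36.6, 37.5.
n = 16.
(a) r = 6.8; between ranks 6 (21.6) and 7 (22.3): 22.16.
(b) the nearest-rank method: rank 7 → 22.3.
|22.16 − 22.3| = 0.14.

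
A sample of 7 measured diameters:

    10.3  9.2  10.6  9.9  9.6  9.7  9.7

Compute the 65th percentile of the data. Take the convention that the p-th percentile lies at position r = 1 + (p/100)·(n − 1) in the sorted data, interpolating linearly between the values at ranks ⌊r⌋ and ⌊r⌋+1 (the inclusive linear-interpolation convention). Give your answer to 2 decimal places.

9.88

Sorted: 9.2, 9.6, 9.7, 9.7, 9.9, 10.3, 10.6.
n = 7.
r = 1 + (65/100)·(7 − 1) = 1 + 3.9 = 4.9.
Rank 4 is 9.7 and rank 5 is 9.9.
Interpolate: 9.7 + 0.9·(9.9 − 9.7) = 9.7 + 0.9·0.2 = 9.88.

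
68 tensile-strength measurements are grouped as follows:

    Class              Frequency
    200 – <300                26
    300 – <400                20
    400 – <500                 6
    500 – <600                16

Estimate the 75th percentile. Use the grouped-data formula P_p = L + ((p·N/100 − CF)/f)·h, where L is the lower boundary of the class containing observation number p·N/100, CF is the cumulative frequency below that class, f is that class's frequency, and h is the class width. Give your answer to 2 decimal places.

N = 68; target position k = 75/100 · 68 = 51.
Cumulative frequencies: 26, 46, 52, 68.
Observation 51 falls in the class 400 – <500.
L = 400, CF = 46, f = 6, h = 100.
P75 = 400 + ((51 − 46)/6)·100 = 400 + 83.3333 = 483.333.

483.33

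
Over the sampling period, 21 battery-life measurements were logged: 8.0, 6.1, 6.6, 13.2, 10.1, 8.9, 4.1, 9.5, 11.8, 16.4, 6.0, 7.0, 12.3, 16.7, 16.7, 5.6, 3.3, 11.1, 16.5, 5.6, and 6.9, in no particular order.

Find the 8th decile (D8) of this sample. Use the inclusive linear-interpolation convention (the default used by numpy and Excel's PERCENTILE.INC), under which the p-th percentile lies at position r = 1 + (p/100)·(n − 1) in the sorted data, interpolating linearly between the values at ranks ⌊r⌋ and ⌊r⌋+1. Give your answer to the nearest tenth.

Sorted: 3.3, 4.1, 5.6, 5.6, 6.0, 6.1, 6.6, 6.9, 7.0, 8.0, 8.9, 9.5, 10.1, 11.1, 11.8, 12.3, 13.2, 16.4, 16.5, 16.7, 16.7.
n = 21.
r = 1 + (80/100)·(21 − 1) = 1 + 16 = 17.
r is an integer, so P80 is the value at rank 17: 13.2.

13.2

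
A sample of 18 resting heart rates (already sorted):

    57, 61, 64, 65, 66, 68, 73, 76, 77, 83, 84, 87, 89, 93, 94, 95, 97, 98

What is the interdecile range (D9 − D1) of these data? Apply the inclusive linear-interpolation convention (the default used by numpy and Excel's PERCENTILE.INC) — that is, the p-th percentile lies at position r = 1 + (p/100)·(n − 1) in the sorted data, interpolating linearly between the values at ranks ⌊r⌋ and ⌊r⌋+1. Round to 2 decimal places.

32.50

n = 18.
P10: r = 2.7; ranks 2–3 are 61, 64; interpolating gives 63.1.
P90: r = 16.3; ranks 16–17 are 95, 97; interpolating gives 95.6.
Difference: 95.6 − 63.1 = 32.5.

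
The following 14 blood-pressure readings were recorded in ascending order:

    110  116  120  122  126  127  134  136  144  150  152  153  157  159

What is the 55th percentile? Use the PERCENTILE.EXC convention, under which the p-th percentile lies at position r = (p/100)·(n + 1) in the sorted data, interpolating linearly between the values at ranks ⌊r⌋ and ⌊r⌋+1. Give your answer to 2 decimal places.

138.00

n = 14.
r = (55/100)·(14 + 1) = 8.25.
Rank 8 is 136 and rank 9 is 144.
Interpolate: 136 + 0.25·(144 − 136) = 136 + 0.25·8 = 138.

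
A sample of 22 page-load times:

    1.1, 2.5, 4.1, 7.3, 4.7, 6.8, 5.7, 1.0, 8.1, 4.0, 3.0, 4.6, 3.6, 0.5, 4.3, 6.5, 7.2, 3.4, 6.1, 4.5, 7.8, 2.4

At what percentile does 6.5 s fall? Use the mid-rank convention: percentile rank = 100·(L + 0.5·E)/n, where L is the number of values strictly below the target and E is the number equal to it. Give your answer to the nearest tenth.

Sorted: 0.5, 1.0, 1.1, 2.4, 2.5, 3.0, 3.4, 3.6, 4.0, 4.1, 4.3, 4.5, 4.6, 4.7, 5.7, 6.1, 6.5, 6.8, 7.2, 7.3, 7.8, 8.1.
Count below 6.5: L = 16; count equal: E = 1; n = 22.
Percentile rank = 100·(16 + 0.5·1)/22 = 100·16.5/22 = 75.

75.0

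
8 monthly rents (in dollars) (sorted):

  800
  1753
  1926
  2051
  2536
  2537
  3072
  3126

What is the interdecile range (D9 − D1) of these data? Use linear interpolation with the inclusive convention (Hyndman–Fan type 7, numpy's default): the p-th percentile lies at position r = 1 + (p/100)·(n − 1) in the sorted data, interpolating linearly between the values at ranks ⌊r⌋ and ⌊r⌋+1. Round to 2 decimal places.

n = 8.
P10: r = 1.7; ranks 1–2 are 800, 1753; interpolating gives 1467.1.
P90: r = 7.3; ranks 7–8 are 3072, 3126; interpolating gives 3088.2.
Difference: 3088.2 − 1467.1 = 1621.1.

1621.10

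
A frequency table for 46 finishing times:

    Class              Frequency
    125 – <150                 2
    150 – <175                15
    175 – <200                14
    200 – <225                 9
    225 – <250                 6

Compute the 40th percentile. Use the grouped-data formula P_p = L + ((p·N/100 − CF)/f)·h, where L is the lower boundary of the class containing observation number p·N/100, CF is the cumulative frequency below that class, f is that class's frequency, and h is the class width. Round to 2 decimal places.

177.50

N = 46; target position k = 40/100 · 46 = 18.4.
Cumulative frequencies: 2, 17, 31, 40, 46.
Observation 18.4 falls in the class 175 – <200.
L = 175, CF = 17, f = 14, h = 25.
P40 = 175 + ((18.4 − 17)/14)·25 = 175 + 2.5 = 177.5.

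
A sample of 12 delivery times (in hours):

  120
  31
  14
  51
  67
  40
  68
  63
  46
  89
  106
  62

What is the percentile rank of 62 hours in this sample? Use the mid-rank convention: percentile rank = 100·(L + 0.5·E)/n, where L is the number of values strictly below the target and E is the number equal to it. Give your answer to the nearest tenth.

45.8

Sorted: 14, 31, 40, 46, 51, 62, 63, 67, 68, 89, 106, 120.
Count below 62: L = 5; count equal: E = 1; n = 12.
Percentile rank = 100·(5 + 0.5·1)/12 = 100·5.5/12 = 45.83.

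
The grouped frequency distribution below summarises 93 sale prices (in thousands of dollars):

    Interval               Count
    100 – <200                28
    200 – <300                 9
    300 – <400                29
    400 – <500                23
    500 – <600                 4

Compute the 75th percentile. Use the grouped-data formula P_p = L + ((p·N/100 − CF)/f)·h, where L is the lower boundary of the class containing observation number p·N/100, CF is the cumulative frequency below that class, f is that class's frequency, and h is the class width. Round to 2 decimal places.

416.30

N = 93; target position k = 75/100 · 93 = 69.75.
Cumulative frequencies: 28, 37, 66, 89, 93.
Observation 69.75 falls in the class 400 – <500.
L = 400, CF = 66, f = 23, h = 100.
P75 = 400 + ((69.75 − 66)/23)·100 = 400 + 16.3043 = 416.304.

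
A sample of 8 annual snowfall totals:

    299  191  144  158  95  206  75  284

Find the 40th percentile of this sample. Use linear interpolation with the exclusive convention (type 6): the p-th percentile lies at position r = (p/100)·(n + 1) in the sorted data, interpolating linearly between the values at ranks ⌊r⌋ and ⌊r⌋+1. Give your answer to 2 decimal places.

152.40

Sorted: 75, 95, 144, 158, 191, 206, 284, 299.
n = 8.
r = (40/100)·(8 + 1) = 3.6.
Rank 3 is 144 and rank 4 is 158.
Interpolate: 144 + 0.6·(158 − 144) = 144 + 0.6·14 = 152.4.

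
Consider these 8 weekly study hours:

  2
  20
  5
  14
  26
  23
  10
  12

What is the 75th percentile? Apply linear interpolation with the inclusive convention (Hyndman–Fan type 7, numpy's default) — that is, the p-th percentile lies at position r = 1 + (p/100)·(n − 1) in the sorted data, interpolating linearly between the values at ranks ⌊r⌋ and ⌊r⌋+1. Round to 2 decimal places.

Sorted: 2, 5, 10, 12, 14, 20, 23, 26.
n = 8.
r = 1 + (75/100)·(8 − 1) = 1 + 5.25 = 6.25.
Rank 6 is 20 and rank 7 is 23.
Interpolate: 20 + 0.25·(23 − 20) = 20 + 0.25·3 = 20.75.

20.75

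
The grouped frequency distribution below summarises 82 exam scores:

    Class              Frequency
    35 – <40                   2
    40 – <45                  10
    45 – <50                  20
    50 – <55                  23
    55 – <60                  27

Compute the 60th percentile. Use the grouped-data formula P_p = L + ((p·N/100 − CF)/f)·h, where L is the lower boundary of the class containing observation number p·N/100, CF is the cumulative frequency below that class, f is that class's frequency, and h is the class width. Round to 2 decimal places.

53.74

N = 82; target position k = 60/100 · 82 = 49.2.
Cumulative frequencies: 2, 12, 32, 55, 82.
Observation 49.2 falls in the class 50 – <55.
L = 50, CF = 32, f = 23, h = 5.
P60 = 50 + ((49.2 − 32)/23)·5 = 50 + 3.73913 = 53.7391.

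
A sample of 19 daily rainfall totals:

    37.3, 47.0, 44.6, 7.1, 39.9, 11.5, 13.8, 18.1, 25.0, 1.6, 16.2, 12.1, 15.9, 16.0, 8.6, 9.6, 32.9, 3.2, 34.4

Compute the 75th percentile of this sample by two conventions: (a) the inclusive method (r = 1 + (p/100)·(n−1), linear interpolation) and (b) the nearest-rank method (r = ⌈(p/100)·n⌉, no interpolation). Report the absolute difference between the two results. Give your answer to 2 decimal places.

Sorted: 1.6, 3.2, 7.1, 8.6, 9.6, 11.5, 12.1, 13.8, 15.9, 16.0, 16.2, 18.1, 25.0, 32.9, 34.4, 37.3, 39.9, 44.6, 47.0.
n = 19.
(a) r = 14.5; between ranks 14 (32.9) and 15 (34.4): 33.65.
(b) the nearest-rank method: rank 15 → 34.4.
|33.65 − 34.4| = 0.75.

0.75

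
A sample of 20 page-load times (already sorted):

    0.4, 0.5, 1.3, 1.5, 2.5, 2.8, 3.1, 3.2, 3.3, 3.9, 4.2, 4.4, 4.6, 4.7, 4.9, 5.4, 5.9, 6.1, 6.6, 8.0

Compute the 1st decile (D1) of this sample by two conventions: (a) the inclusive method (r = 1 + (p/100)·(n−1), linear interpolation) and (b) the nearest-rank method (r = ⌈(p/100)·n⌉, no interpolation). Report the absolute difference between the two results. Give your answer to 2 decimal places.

n = 20.
(a) r = 2.9; between ranks 2 (0.5) and 3 (1.3): 1.22.
(b) the nearest-rank method: rank 2 → 0.5.
|1.22 − 0.5| = 0.72.

0.72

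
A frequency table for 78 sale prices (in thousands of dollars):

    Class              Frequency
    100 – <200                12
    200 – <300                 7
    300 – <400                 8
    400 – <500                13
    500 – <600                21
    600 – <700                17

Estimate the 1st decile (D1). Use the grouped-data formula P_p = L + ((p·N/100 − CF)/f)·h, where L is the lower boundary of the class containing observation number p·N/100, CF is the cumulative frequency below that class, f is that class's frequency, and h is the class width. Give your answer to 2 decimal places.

165.00

N = 78; target position k = 10/100 · 78 = 7.8.
Cumulative frequencies: 12, 19, 27, 40, 61, 78.
Observation 7.8 falls in the class 100 – <200.
L = 100, CF = 0, f = 12, h = 100.
P10 = 100 + ((7.8 − 0)/12)·100 = 100 + 65 = 165.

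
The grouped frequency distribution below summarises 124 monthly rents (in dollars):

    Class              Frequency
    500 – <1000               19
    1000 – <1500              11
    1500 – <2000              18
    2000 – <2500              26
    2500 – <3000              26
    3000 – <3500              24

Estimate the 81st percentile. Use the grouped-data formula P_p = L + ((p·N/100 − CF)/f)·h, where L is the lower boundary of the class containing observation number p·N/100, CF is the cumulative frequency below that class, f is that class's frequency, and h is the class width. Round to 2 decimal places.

N = 124; target position k = 81/100 · 124 = 100.44.
Cumulative frequencies: 19, 30, 48, 74, 100, 124.
Observation 100.44 falls in the class 3000 – <3500.
L = 3000, CF = 100, f = 24, h = 500.
P81 = 3000 + ((100.44 − 100)/24)·500 = 3000 + 9.16667 = 3009.17.

3009.17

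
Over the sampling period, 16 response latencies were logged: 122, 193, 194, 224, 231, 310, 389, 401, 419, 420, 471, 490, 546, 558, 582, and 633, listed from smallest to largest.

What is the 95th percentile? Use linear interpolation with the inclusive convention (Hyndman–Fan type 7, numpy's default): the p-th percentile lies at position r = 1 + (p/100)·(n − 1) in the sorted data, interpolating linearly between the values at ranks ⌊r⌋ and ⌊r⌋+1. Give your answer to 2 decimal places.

n = 16.
r = 1 + (95/100)·(16 − 1) = 1 + 14.25 = 15.25.
Rank 15 is 582 and rank 16 is 633.
Interpolate: 582 + 0.25·(633 − 582) = 582 + 0.25·51 = 594.75.

594.75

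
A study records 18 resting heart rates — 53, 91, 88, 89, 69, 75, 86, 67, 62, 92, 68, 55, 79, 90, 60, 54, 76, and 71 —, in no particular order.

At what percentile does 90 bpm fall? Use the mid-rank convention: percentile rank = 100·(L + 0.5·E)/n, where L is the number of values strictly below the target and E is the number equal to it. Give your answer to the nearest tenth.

86.1

Sorted: 53, 54, 55, 60, 62, 67, 68, 69, 71, 75, 76, 79, 86, 88, 89, 90, 91, 92.
Count below 90: L = 15; count equal: E = 1; n = 18.
Percentile rank = 100·(15 + 0.5·1)/18 = 100·15.5/18 = 86.11.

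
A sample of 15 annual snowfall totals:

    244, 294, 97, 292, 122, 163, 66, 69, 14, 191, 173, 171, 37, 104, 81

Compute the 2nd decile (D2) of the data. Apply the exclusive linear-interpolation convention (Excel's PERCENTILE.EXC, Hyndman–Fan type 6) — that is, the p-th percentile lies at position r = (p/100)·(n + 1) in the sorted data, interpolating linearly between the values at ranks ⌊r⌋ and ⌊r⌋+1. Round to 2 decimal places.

Sorted: 14, 37, 66, 69, 81, 97, 104, 122, 163, 171, 173, 191, 244, 292, 294.
n = 15.
r = (20/100)·(15 + 1) = 3.2.
Rank 3 is 66 and rank 4 is 69.
Interpolate: 66 + 0.2·(69 − 66) = 66 + 0.2·3 = 66.6.

66.60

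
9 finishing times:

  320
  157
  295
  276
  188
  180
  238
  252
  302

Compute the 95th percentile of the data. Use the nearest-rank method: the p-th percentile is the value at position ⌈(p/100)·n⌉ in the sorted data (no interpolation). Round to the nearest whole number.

Sorted: 157, 180, 188, 238, 252, 276, 295, 302, 320.
n = 9.
Position = ⌈95/100 · 9⌉ = ⌈8.55⌉ = 9.
The value at rank 9 is 320.

320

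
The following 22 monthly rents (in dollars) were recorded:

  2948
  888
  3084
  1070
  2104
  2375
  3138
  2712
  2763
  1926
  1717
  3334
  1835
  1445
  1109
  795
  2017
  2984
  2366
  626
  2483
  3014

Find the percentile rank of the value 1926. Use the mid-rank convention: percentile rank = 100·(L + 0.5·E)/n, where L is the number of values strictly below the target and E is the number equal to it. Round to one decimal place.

38.6

Sorted: 626, 795, 888, 1070, 1109, 1445, 1717, 1835, 1926, 2017, 2104, 2366, 2375, 2483, 2712, 2763, 2948, 2984, 3014, 3084, 3138, 3334.
Count below 1926: L = 8; count equal: E = 1; n = 22.
Percentile rank = 100·(8 + 0.5·1)/22 = 100·8.5/22 = 38.64.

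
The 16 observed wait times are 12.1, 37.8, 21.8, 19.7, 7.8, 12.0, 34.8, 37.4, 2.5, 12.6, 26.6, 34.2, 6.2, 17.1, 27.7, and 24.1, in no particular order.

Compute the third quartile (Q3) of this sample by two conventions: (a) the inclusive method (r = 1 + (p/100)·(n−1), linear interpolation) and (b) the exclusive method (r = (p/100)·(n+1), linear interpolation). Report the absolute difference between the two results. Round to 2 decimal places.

3.25

Sorted: 2.5, 6.2, 7.8, 12.0, 12.1, 12.6, 17.1, 19.7, 21.8, 24.1, 26.6, 27.7, 34.2, 34.8, 37.4, 37.8.
n = 16.
(a) r = 12.25; between ranks 12 (27.7) and 13 (34.2): 29.325.
(b) r = 12.75; between ranks 12 (27.7) and 13 (34.2): 32.575.
|29.325 − 32.575| = 3.25.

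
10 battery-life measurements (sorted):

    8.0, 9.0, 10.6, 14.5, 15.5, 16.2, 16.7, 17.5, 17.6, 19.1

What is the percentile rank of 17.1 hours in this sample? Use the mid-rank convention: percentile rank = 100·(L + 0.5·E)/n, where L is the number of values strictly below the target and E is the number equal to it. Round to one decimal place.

Count below 17.1: L = 7; count equal: E = 0; n = 10.
Percentile rank = 100·(7 + 0.5·0)/10 = 100·7/10 = 70.

70.0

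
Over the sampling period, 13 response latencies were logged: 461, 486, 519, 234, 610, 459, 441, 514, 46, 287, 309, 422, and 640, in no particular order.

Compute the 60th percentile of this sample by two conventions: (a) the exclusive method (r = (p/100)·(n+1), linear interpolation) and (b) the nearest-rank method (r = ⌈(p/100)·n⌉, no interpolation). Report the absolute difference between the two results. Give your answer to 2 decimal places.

10.00

Sorted: 46, 234, 287, 309, 422, 441, 459, 461, 486, 514, 519, 610, 640.
n = 13.
(a) r = 8.4; between ranks 8 (461) and 9 (486): 471.
(b) the nearest-rank method: rank 8 → 461.
|471 − 461| = 10.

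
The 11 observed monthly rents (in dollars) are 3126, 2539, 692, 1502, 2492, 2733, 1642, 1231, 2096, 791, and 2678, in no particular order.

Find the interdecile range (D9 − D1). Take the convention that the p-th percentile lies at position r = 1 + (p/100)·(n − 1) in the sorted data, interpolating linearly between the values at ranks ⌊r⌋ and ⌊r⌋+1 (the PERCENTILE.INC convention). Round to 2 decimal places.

1942.00

Sorted: 692, 791, 1231, 1502, 1642, 2096, 2492, 2539, 2678, 2733, 3126.
n = 11.
P10: r = 2 (integer) → 791.
P90: r = 10 (integer) → 2733.
Difference: 2733 − 791 = 1942.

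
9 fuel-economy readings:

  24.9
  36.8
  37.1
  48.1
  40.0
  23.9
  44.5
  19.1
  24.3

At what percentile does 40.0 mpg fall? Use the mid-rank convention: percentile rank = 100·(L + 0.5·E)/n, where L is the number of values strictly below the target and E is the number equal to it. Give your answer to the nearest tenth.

Sorted: 19.1, 23.9, 24.3, 24.9, 36.8, 37.1, 40.0, 44.5, 48.1.
Count below 40.0: L = 6; count equal: E = 1; n = 9.
Percentile rank = 100·(6 + 0.5·1)/9 = 100·6.5/9 = 72.22.

72.2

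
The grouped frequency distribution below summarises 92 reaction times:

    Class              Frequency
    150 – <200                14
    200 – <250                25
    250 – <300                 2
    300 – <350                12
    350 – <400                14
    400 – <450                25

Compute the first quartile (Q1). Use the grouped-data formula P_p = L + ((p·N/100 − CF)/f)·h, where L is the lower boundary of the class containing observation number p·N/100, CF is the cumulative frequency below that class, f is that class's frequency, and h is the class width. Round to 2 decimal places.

N = 92; target position k = 25/100 · 92 = 23.
Cumulative frequencies: 14, 39, 41, 53, 67, 92.
Observation 23 falls in the class 200 – <250.
L = 200, CF = 14, f = 25, h = 50.
P25 = 200 + ((23 − 14)/25)·50 = 200 + 18 = 218.

218.00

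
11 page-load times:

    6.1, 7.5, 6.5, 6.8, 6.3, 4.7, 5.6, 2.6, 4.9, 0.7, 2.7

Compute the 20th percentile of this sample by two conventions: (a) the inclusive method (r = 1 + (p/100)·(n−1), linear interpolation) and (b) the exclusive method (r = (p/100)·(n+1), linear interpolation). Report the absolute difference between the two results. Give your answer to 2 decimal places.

Sorted: 0.7, 2.6, 2.7, 4.7, 4.9, 5.6, 6.1, 6.3, 6.5, 6.8, 7.5.
n = 11.
(a) r = 3 → value at rank 3 = 2.7.
(b) r = 2.4; between ranks 2 (2.6) and 3 (2.7): 2.64.
|2.7 − 2.64| = 0.06.

0.06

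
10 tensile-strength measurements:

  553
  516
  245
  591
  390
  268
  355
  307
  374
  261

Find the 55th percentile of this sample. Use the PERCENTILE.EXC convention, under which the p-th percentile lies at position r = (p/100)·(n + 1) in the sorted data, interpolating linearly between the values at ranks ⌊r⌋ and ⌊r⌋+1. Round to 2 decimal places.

Sorted: 245, 261, 268, 307, 355, 374, 390, 516, 553, 591.
n = 10.
r = (55/100)·(10 + 1) = 6.05.
Rank 6 is 374 and rank 7 is 390.
Interpolate: 374 + 0.05·(390 − 374) = 374 + 0.05·16 = 374.8.

374.80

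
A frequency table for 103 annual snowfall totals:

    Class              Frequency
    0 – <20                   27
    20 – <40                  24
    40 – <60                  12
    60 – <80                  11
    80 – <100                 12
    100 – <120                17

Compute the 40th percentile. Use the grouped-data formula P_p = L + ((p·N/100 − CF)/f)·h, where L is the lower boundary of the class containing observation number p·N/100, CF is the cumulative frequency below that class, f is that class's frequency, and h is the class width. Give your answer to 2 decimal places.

31.83

N = 103; target position k = 40/100 · 103 = 41.2.
Cumulative frequencies: 27, 51, 63, 74, 86, 103.
Observation 41.2 falls in the class 20 – <40.
L = 20, CF = 27, f = 24, h = 20.
P40 = 20 + ((41.2 − 27)/24)·20 = 20 + 11.8333 = 31.8333.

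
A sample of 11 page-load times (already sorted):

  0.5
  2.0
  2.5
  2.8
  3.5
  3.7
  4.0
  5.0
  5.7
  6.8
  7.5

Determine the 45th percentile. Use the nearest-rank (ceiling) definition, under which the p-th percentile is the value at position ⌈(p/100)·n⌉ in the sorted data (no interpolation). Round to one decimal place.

3.5

n = 11.
Position = ⌈45/100 · 11⌉ = ⌈4.95⌉ = 5.
The value at rank 5 is 3.5.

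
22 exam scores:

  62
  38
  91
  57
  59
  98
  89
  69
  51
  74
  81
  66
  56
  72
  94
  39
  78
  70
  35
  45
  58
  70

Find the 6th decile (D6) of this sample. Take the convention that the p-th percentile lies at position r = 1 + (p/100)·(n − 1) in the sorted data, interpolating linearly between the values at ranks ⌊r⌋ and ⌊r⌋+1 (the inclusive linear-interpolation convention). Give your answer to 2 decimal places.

70.00

Sorted: 35, 38, 39, 45, 51, 56, 57, 58, 59, 62, 66, 69, 70, 70, 72, 74, 78, 81, 89, 91, 94, 98.
n = 22.
r = 1 + (60/100)·(22 − 1) = 1 + 12.6 = 13.6.
Rank 13 is 70 and rank 14 is 70.
Interpolate: 70 + 0.6·(70 − 70) = 70 + 0.6·0 = 70.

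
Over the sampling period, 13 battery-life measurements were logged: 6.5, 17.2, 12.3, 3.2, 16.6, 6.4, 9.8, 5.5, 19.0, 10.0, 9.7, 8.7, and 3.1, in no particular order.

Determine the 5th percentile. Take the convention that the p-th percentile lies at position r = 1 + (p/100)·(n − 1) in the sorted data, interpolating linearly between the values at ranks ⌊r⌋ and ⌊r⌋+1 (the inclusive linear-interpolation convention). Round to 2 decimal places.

3.16

Sorted: 3.1, 3.2, 5.5, 6.4, 6.5, 8.7, 9.7, 9.8, 10.0, 12.3, 16.6, 17.2, 19.0.
n = 13.
r = 1 + (5/100)·(13 − 1) = 1 + 0.6 = 1.6.
Rank 1 is 3.1 and rank 2 is 3.2.
Interpolate: 3.1 + 0.6·(3.2 − 3.1) = 3.1 + 0.6·0.1 = 3.16.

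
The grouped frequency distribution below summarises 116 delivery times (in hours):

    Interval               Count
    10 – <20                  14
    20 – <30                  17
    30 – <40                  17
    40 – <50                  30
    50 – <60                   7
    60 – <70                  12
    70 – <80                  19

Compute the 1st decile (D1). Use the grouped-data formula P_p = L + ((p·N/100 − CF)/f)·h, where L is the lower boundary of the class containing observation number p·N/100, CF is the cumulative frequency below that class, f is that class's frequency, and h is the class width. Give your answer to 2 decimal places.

N = 116; target position k = 10/100 · 116 = 11.6.
Cumulative frequencies: 14, 31, 48, 78, 85, 97, 116.
Observation 11.6 falls in the class 10 – <20.
L = 10, CF = 0, f = 14, h = 10.
P10 = 10 + ((11.6 − 0)/14)·10 = 10 + 8.28571 = 18.2857.

18.29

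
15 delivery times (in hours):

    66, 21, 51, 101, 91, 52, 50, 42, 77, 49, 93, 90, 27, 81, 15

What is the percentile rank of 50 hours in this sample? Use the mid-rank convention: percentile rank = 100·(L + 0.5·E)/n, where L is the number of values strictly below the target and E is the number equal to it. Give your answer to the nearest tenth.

36.7

Sorted: 15, 21, 27, 42, 49, 50, 51, 52, 66, 77, 81, 90, 91, 93, 101.
Count below 50: L = 5; count equal: E = 1; n = 15.
Percentile rank = 100·(5 + 0.5·1)/15 = 100·5.5/15 = 36.67.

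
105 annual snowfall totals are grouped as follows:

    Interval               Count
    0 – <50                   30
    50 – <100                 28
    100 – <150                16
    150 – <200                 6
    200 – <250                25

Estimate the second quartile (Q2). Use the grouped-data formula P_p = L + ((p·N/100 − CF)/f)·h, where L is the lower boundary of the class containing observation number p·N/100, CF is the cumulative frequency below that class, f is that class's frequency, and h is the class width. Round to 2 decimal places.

90.18

N = 105; target position k = 50/100 · 105 = 52.5.
Cumulative frequencies: 30, 58, 74, 80, 105.
Observation 52.5 falls in the class 50 – <100.
L = 50, CF = 30, f = 28, h = 50.
P50 = 50 + ((52.5 − 30)/28)·50 = 50 + 40.1786 = 90.1786.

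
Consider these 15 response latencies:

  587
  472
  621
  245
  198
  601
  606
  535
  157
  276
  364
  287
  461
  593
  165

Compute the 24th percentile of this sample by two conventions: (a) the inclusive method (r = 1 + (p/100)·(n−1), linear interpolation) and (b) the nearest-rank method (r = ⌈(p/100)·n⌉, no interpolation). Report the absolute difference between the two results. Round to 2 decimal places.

Sorted: 157, 165, 198, 245, 276, 287, 364, 461, 472, 535, 587, 593, 601, 606, 621.
n = 15.
(a) r = 4.36; between ranks 4 (245) and 5 (276): 256.16.
(b) the nearest-rank method: rank 4 → 245.
|256.16 − 245| = 11.16.

11.16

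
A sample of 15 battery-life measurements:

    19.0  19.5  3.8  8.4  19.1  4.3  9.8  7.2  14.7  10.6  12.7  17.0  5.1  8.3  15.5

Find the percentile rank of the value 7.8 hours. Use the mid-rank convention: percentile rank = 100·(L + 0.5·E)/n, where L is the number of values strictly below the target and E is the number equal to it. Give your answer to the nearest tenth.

Sorted: 3.8, 4.3, 5.1, 7.2, 8.3, 8.4, 9.8, 10.6, 12.7, 14.7, 15.5, 17.0, 19.0, 19.1, 19.5.
Count below 7.8: L = 4; count equal: E = 0; n = 15.
Percentile rank = 100·(4 + 0.5·0)/15 = 100·4/15 = 26.67.

26.7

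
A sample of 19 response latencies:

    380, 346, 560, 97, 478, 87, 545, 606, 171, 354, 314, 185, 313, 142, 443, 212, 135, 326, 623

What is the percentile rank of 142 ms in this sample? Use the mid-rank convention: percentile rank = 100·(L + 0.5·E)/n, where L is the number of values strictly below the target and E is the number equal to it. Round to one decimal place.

Sorted: 87, 97, 135, 142, 171, 185, 212, 313, 314, 326, 346, 354, 380, 443, 478, 545, 560, 606, 623.
Count below 142: L = 3; count equal: E = 1; n = 19.
Percentile rank = 100·(3 + 0.5·1)/19 = 100·3.5/19 = 18.42.

18.4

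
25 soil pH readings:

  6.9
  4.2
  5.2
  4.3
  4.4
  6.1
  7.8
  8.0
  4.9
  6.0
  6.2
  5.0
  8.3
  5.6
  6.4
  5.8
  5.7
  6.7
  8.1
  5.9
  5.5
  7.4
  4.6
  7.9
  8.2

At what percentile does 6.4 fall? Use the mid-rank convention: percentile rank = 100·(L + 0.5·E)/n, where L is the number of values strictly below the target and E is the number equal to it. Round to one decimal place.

Sorted: 4.2, 4.3, 4.4, 4.6, 4.9, 5.0, 5.2, 5.5, 5.6, 5.7, 5.8, 5.9, 6.0, 6.1, 6.2, 6.4, 6.7, 6.9, 7.4, 7.8, 7.9, 8.0, 8.1, 8.2, 8.3.
Count below 6.4: L = 15; count equal: E = 1; n = 25.
Percentile rank = 100·(15 + 0.5·1)/25 = 100·15.5/25 = 62.

62.0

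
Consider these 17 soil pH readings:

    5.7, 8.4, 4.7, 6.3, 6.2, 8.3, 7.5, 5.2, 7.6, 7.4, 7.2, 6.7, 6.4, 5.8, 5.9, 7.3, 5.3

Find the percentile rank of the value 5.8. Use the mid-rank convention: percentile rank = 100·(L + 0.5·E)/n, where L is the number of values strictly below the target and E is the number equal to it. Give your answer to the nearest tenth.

26.5

Sorted: 4.7, 5.2, 5.3, 5.7, 5.8, 5.9, 6.2, 6.3, 6.4, 6.7, 7.2, 7.3, 7.4, 7.5, 7.6, 8.3, 8.4.
Count below 5.8: L = 4; count equal: E = 1; n = 17.
Percentile rank = 100·(4 + 0.5·1)/17 = 100·4.5/17 = 26.47.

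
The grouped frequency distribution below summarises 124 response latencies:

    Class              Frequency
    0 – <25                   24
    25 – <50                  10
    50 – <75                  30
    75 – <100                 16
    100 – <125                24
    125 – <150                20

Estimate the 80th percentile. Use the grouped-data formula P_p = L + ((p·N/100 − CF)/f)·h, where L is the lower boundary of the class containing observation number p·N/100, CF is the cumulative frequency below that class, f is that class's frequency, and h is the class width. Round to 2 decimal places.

120.00

N = 124; target position k = 80/100 · 124 = 99.2.
Cumulative frequencies: 24, 34, 64, 80, 104, 124.
Observation 99.2 falls in the class 100 – <125.
L = 100, CF = 80, f = 24, h = 25.
P80 = 100 + ((99.2 − 80)/24)·25 = 100 + 20 = 120.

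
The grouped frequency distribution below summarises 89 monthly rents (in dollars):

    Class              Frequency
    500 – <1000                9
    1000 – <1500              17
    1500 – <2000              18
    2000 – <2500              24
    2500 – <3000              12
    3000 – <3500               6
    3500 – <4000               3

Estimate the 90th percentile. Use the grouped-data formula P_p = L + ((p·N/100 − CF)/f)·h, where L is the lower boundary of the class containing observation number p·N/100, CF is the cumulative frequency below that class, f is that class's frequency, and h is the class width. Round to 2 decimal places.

3008.33

N = 89; target position k = 90/100 · 89 = 80.1.
Cumulative frequencies: 9, 26, 44, 68, 80, 86, 89.
Observation 80.1 falls in the class 3000 – <3500.
L = 3000, CF = 80, f = 6, h = 500.
P90 = 3000 + ((80.1 − 80)/6)·500 = 3000 + 8.33333 = 3008.33.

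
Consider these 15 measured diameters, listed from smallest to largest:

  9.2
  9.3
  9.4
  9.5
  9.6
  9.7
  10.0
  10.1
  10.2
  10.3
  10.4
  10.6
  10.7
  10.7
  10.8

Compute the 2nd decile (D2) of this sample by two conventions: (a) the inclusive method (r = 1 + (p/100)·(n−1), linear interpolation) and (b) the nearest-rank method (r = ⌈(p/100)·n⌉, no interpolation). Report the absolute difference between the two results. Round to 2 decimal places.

n = 15.
(a) r = 3.8; between ranks 3 (9.4) and 4 (9.5): 9.48.
(b) the nearest-rank method: rank 3 → 9.4.
|9.48 − 9.4| = 0.08.

0.08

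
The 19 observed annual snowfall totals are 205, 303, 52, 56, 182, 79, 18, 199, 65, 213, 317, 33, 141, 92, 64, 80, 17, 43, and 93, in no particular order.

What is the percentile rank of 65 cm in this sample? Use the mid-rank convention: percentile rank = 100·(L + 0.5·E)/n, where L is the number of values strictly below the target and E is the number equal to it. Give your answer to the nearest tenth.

Sorted: 17, 18, 33, 43, 52, 56, 64, 65, 79, 80, 92, 93, 141, 182, 199, 205, 213, 303, 317.
Count below 65: L = 7; count equal: E = 1; n = 19.
Percentile rank = 100·(7 + 0.5·1)/19 = 100·7.5/19 = 39.47.

39.5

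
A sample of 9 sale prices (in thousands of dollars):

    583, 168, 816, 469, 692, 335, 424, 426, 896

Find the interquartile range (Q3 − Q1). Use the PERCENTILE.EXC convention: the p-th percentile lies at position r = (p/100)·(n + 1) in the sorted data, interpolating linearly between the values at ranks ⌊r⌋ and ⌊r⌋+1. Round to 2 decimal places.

Sorted: 168, 335, 424, 426, 469, 583, 692, 816, 896.
n = 9.
P25: r = 2.5; ranks 2–3 are 335, 424; interpolating gives 379.5.
P75: r = 7.5; ranks 7–8 are 692, 816; interpolating gives 754.
Difference: 754 − 379.5 = 374.5.

374.50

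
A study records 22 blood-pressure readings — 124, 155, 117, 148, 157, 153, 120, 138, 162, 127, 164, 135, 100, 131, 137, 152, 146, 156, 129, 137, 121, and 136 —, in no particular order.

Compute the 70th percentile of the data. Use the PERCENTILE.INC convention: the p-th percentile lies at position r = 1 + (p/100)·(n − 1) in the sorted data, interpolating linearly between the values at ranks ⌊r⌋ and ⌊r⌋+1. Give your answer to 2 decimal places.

Sorted: 100, 117, 120, 121, 124, 127, 129, 131, 135, 136, 137, 137, 138, 146, 148, 152, 153, 155, 156, 157, 162, 164.
n = 22.
r = 1 + (70/100)·(22 − 1) = 1 + 14.7 = 15.7.
Rank 15 is 148 and rank 16 is 152.
Interpolate: 148 + 0.7·(152 − 148) = 148 + 0.7·4 = 150.8.

150.80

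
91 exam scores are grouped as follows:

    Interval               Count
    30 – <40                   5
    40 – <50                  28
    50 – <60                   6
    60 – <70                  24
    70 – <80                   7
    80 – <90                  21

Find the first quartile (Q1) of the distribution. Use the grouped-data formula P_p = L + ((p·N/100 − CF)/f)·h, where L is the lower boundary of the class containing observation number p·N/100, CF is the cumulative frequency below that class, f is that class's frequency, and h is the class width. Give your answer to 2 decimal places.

46.34

N = 91; target position k = 25/100 · 91 = 22.75.
Cumulative frequencies: 5, 33, 39, 63, 70, 91.
Observation 22.75 falls in the class 40 – <50.
L = 40, CF = 5, f = 28, h = 10.
P25 = 40 + ((22.75 − 5)/28)·10 = 40 + 6.33929 = 46.3393.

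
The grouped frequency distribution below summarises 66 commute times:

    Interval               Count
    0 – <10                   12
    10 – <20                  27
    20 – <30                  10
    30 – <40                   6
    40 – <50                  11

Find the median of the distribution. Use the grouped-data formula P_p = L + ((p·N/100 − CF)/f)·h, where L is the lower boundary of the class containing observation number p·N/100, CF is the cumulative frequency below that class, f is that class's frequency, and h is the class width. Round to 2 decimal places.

17.78

N = 66; target position k = 50/100 · 66 = 33.
Cumulative frequencies: 12, 39, 49, 55, 66.
Observation 33 falls in the class 10 – <20.
L = 10, CF = 12, f = 27, h = 10.
P50 = 10 + ((33 − 12)/27)·10 = 10 + 7.77778 = 17.7778.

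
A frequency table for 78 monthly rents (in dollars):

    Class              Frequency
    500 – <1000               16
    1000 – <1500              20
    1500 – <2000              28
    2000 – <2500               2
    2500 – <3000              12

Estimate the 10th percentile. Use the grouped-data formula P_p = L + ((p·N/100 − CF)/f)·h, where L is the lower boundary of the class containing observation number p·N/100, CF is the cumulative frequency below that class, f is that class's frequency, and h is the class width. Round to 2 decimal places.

743.75

N = 78; target position k = 10/100 · 78 = 7.8.
Cumulative frequencies: 16, 36, 64, 66, 78.
Observation 7.8 falls in the class 500 – <1000.
L = 500, CF = 0, f = 16, h = 500.
P10 = 500 + ((7.8 − 0)/16)·500 = 500 + 243.75 = 743.75.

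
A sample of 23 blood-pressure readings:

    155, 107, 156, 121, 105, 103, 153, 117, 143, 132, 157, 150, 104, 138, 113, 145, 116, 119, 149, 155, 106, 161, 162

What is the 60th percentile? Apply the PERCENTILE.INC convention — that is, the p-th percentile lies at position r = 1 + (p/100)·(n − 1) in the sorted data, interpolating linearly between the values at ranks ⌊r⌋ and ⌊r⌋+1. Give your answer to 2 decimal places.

145.80

Sorted: 103, 104, 105, 106, 107, 113, 116, 117, 119, 121, 132, 138, 143, 145, 149, 150, 153, 155, 155, 156, 157, 161, 162.
n = 23.
r = 1 + (60/100)·(23 − 1) = 1 + 13.2 = 14.2.
Rank 14 is 145 and rank 15 is 149.
Interpolate: 145 + 0.2·(149 − 145) = 145 + 0.2·4 = 145.8.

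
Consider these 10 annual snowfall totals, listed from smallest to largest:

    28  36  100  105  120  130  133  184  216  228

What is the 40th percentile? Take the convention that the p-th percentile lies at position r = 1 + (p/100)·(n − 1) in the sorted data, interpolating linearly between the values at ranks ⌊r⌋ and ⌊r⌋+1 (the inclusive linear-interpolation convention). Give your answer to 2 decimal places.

114.00

n = 10.
r = 1 + (40/100)·(10 − 1) = 1 + 3.6 = 4.6.
Rank 4 is 105 and rank 5 is 120.
Interpolate: 105 + 0.6·(120 − 105) = 105 + 0.6·15 = 114.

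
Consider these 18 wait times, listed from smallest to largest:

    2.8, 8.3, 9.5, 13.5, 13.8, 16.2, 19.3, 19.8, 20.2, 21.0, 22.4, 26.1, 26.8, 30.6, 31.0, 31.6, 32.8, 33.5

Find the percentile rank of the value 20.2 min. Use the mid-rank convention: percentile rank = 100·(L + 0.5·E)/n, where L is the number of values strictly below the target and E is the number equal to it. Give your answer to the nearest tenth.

Count below 20.2: L = 8; count equal: E = 1; n = 18.
Percentile rank = 100·(8 + 0.5·1)/18 = 100·8.5/18 = 47.22.

47.2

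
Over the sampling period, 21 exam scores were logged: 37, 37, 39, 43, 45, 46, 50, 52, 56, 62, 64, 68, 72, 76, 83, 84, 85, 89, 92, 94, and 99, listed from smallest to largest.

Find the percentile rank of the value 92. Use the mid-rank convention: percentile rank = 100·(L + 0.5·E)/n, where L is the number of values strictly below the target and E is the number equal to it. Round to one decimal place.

Count below 92: L = 18; count equal: E = 1; n = 21.
Percentile rank = 100·(18 + 0.5·1)/21 = 100·18.5/21 = 88.1.

88.1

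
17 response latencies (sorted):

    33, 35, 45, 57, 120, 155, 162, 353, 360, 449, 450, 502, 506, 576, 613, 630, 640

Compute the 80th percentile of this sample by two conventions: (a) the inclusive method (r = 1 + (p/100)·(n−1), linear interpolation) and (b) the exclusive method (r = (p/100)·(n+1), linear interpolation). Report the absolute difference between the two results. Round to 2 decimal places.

n = 17.
(a) r = 13.8; between ranks 13 (506) and 14 (576): 562.
(b) r = 14.4; between ranks 14 (576) and 15 (613): 590.8.
|562 − 590.8| = 28.8.

28.80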